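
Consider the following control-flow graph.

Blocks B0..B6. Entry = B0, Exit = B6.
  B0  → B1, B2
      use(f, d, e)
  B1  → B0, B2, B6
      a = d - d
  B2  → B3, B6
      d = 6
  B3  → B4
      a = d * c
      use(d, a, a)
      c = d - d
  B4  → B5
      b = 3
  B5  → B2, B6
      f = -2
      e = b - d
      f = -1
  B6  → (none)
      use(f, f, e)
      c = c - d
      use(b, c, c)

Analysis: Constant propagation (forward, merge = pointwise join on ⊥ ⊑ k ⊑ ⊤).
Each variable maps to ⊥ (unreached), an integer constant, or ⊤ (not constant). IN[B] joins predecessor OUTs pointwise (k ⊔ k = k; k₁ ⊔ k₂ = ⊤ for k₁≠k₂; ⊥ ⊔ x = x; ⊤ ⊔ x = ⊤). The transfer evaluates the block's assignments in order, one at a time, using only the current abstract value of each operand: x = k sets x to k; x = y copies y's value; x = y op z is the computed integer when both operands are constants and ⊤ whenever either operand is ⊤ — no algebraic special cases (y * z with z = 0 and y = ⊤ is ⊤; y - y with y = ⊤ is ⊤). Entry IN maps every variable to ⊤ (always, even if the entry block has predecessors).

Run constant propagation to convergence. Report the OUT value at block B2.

Converged values:
  B0: | IN=(all ⊤) | OUT=(all ⊤)
  B1: | IN=(all ⊤) | OUT=(all ⊤)
  B2: | IN=(all ⊤) | OUT={d:6; rest ⊤}
  B3: | IN={d:6; rest ⊤} | OUT={c:0, d:6; rest ⊤}
  B4: | IN={c:0, d:6; rest ⊤} | OUT={b:3, c:0, d:6; rest ⊤}
  B5: | IN={b:3, c:0, d:6; rest ⊤} | OUT={b:3, c:0, d:6, e:-3, f:-1; rest ⊤}
  B6: | IN=(all ⊤) | OUT=(all ⊤)

Merge at B2: IN[B2] = OUT[B0] ⊔ OUT[B1] ⊔ OUT[B5] = {a: ⊤, b: ⊤, c: ⊤, d: ⊤, e: ⊤, f: ⊤}
Applying B2's transfer function to that IN value gives OUT[B2] (row B2 above).

Answer: {a: ⊤, b: ⊤, c: ⊤, d: 6, e: ⊤, f: ⊤}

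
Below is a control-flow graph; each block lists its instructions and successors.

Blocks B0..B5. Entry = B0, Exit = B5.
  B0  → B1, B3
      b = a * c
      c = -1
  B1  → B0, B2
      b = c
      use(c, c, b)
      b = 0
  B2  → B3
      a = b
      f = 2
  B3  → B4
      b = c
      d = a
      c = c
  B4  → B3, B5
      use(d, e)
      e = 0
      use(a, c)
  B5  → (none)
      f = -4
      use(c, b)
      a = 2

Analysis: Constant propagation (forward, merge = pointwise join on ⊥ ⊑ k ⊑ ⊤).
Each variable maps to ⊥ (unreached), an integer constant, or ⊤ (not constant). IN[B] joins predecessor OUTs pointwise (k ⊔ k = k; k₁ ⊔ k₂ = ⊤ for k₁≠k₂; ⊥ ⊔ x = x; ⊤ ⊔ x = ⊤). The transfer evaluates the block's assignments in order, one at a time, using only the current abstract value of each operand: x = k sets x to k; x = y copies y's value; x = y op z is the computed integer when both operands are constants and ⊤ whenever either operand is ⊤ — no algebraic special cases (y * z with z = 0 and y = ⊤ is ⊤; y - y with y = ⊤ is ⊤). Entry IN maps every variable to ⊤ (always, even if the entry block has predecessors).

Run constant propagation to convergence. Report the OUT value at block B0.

Answer: {a: ⊤, b: ⊤, c: -1, d: ⊤, e: ⊤, f: ⊤}

Trace:
Per-block solution:
  B0:   IN=(all ⊤)   OUT={c:-1; rest ⊤}
  B1:   IN={c:-1; rest ⊤}   OUT={b:0, c:-1; rest ⊤}
  B2:   IN={b:0, c:-1; rest ⊤}   OUT={a:0, b:0, c:-1, f:2; rest ⊤}
  B3:   IN={c:-1; rest ⊤}   OUT={b:-1, c:-1; rest ⊤}
  B4:   IN={b:-1, c:-1; rest ⊤}   OUT={b:-1, c:-1, e:0; rest ⊤}
  B5:   IN={b:-1, c:-1, e:0; rest ⊤}   OUT={a:2, b:-1, c:-1, e:0, f:-4; rest ⊤}

Merge at B0 (entry node, so the boundary value (all ⊤) is joined with the incoming edge(s)): IN[B0] = (all ⊤) ⊔ OUT[B1] = {a: ⊤, b: ⊤, c: ⊤, d: ⊤, e: ⊤, f: ⊤}
Applying B0's transfer function to that IN value gives OUT[B0] (row B0 above).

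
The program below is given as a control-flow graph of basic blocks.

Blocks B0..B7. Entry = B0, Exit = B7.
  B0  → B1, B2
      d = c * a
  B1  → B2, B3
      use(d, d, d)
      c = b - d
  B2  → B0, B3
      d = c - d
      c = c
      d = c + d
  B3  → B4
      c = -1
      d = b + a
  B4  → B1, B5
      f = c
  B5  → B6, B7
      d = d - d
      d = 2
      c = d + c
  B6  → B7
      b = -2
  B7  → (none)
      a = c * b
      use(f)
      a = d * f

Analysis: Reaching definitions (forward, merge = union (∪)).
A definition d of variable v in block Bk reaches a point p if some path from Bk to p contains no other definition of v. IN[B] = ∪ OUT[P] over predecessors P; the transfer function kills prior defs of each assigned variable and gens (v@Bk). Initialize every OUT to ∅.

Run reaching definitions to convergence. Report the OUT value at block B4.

Answer: {c@B3, d@B3, f@B4}

Working:
Fixpoint table:
  B0:  IN={c@B2, d@B2, f@B4}  OUT={c@B2, d@B0, f@B4}
  B1:  IN={c@B2, c@B3, d@B0, d@B3, f@B4}  OUT={c@B1, d@B0, d@B3, f@B4}
  B2:  IN={c@B1, c@B2, d@B0, d@B3, f@B4}  OUT={c@B2, d@B2, f@B4}
  B3:  IN={c@B1, c@B2, d@B0, d@B2, d@B3, f@B4}  OUT={c@B3, d@B3, f@B4}
  B4:  IN={c@B3, d@B3, f@B4}  OUT={c@B3, d@B3, f@B4}
  B5:  IN={c@B3, d@B3, f@B4}  OUT={c@B5, d@B5, f@B4}
  B6:  IN={c@B5, d@B5, f@B4}  OUT={b@B6, c@B5, d@B5, f@B4}
  B7:  IN={b@B6, c@B5, d@B5, f@B4}  OUT={a@B7, b@B6, c@B5, d@B5, f@B4}

Merge at B4: IN[B4] = OUT[B3] = {c@B3, d@B3, f@B4}
Applying B4's transfer function to that IN value gives OUT[B4] (row B4 above).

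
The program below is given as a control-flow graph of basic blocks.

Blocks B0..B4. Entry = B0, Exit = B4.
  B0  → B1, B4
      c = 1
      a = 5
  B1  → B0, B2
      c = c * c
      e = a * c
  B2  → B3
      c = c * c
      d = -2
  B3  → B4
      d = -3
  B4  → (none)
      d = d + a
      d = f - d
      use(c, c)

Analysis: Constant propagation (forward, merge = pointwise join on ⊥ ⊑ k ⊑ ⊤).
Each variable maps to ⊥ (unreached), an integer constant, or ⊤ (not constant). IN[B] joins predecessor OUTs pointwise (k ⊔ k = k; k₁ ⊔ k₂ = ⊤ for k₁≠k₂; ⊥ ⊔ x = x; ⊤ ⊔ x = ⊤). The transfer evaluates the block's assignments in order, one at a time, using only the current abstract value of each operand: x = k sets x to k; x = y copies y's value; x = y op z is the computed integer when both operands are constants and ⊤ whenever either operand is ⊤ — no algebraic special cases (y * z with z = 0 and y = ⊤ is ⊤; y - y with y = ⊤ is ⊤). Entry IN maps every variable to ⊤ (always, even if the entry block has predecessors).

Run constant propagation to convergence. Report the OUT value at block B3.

Fixpoint table:
  B0:  IN=(all ⊤)  OUT={a:5, c:1; rest ⊤}
  B1:  IN={a:5, c:1; rest ⊤}  OUT={a:5, c:1, e:5; rest ⊤}
  B2:  IN={a:5, c:1, e:5; rest ⊤}  OUT={a:5, c:1, d:-2, e:5; rest ⊤}
  B3:  IN={a:5, c:1, d:-2, e:5; rest ⊤}  OUT={a:5, c:1, d:-3, e:5; rest ⊤}
  B4:  IN={a:5, c:1; rest ⊤}  OUT={a:5, c:1; rest ⊤}

Merge at B3: IN[B3] = OUT[B2] = {a: 5, b: ⊤, c: 1, d: -2, e: 5, f: ⊤}
Applying B3's transfer function to that IN value gives OUT[B3] (row B3 above).

Answer: {a: 5, b: ⊤, c: 1, d: -3, e: 5, f: ⊤}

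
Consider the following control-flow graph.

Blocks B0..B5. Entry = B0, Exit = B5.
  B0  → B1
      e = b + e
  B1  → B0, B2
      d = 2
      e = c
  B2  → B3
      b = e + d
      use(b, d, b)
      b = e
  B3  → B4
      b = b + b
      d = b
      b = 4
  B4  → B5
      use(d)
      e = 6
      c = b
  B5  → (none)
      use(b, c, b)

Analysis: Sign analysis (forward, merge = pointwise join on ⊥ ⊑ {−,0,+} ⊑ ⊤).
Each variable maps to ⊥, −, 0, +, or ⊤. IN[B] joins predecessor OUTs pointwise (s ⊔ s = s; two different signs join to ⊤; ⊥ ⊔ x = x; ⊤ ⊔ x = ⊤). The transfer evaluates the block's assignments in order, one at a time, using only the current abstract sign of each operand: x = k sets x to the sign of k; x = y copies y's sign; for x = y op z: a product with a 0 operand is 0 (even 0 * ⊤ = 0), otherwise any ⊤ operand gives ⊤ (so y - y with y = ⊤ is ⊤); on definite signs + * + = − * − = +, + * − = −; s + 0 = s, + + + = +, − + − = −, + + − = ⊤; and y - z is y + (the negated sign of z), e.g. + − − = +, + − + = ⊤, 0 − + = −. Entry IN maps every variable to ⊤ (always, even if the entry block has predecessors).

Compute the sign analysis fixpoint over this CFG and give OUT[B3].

Answer: {a: ⊤, b: +, c: ⊤, d: ⊤, e: ⊤, f: ⊤}

Trace:
Converged values:
  B0: | IN=(all ⊤) | OUT=(all ⊤)
  B1: | IN=(all ⊤) | OUT={d:+; rest ⊤}
  B2: | IN={d:+; rest ⊤} | OUT={d:+; rest ⊤}
  B3: | IN={d:+; rest ⊤} | OUT={b:+; rest ⊤}
  B4: | IN={b:+; rest ⊤} | OUT={b:+, c:+, e:+; rest ⊤}
  B5: | IN={b:+, c:+, e:+; rest ⊤} | OUT={b:+, c:+, e:+; rest ⊤}

Merge at B3: IN[B3] = OUT[B2] = {a: ⊤, b: ⊤, c: ⊤, d: +, e: ⊤, f: ⊤}
Applying B3's transfer function to that IN value gives OUT[B3] (row B3 above).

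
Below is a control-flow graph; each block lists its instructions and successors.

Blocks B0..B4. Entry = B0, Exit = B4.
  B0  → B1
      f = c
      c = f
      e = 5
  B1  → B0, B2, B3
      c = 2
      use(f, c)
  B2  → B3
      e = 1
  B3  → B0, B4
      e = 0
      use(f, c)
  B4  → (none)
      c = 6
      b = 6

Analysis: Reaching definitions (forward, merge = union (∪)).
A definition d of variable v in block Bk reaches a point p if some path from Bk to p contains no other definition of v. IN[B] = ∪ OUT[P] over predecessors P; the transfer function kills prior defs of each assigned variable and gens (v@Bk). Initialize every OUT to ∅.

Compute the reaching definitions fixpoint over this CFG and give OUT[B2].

Fixpoint table:
  B0: | IN={c@B1, e@B0, e@B3, f@B0} | OUT={c@B0, e@B0, f@B0}
  B1: | IN={c@B0, e@B0, f@B0} | OUT={c@B1, e@B0, f@B0}
  B2: | IN={c@B1, e@B0, f@B0} | OUT={c@B1, e@B2, f@B0}
  B3: | IN={c@B1, e@B0, e@B2, f@B0} | OUT={c@B1, e@B3, f@B0}
  B4: | IN={c@B1, e@B3, f@B0} | OUT={b@B4, c@B4, e@B3, f@B0}

Merge at B2: IN[B2] = OUT[B1] = {c@B1, e@B0, f@B0}
Applying B2's transfer function to that IN value gives OUT[B2] (row B2 above).

Answer: {c@B1, e@B2, f@B0}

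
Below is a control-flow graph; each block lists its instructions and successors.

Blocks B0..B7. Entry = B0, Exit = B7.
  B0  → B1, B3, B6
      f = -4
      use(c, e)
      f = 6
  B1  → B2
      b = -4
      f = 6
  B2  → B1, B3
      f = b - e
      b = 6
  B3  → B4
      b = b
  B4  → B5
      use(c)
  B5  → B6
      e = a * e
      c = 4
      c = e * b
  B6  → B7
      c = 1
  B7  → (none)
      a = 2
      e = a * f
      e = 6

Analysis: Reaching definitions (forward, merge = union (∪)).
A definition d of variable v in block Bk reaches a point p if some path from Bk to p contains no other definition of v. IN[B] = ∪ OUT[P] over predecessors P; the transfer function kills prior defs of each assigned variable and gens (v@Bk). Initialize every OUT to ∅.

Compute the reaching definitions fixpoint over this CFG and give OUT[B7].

Answer: {a@B7, b@B3, c@B6, e@B7, f@B0, f@B2}

Derivation:
Fixpoint table:
  B0: | IN={} | OUT={f@B0}
  B1: | IN={b@B2, f@B0, f@B2} | OUT={b@B1, f@B1}
  B2: | IN={b@B1, f@B1} | OUT={b@B2, f@B2}
  B3: | IN={b@B2, f@B0, f@B2} | OUT={b@B3, f@B0, f@B2}
  B4: | IN={b@B3, f@B0, f@B2} | OUT={b@B3, f@B0, f@B2}
  B5: | IN={b@B3, f@B0, f@B2} | OUT={b@B3, c@B5, e@B5, f@B0, f@B2}
  B6: | IN={b@B3, c@B5, e@B5, f@B0, f@B2} | OUT={b@B3, c@B6, e@B5, f@B0, f@B2}
  B7: | IN={b@B3, c@B6, e@B5, f@B0, f@B2} | OUT={a@B7, b@B3, c@B6, e@B7, f@B0, f@B2}

Merge at B7: IN[B7] = OUT[B6] = {b@B3, c@B6, e@B5, f@B0, f@B2}
Applying B7's transfer function to that IN value gives OUT[B7] (row B7 above).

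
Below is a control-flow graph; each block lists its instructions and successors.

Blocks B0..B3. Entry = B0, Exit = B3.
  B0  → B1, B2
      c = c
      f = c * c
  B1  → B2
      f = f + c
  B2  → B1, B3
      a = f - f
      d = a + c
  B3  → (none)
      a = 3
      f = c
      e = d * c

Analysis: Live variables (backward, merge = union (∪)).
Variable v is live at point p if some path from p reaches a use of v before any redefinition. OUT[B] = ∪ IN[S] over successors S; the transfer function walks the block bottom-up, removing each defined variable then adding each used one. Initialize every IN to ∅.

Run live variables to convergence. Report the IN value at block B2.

Converged values:
  B0:  IN={c}  OUT={c, f}
  B1:  IN={c, f}  OUT={c, f}
  B2:  IN={c, f}  OUT={c, d, f}
  B3:  IN={c, d}  OUT={}

Merge at B2: OUT[B2] = IN[B1] ⊔ IN[B3] = {c, d, f}
Applying B2's transfer function to that OUT value gives IN[B2] (row B2 above).

Answer: {c, f}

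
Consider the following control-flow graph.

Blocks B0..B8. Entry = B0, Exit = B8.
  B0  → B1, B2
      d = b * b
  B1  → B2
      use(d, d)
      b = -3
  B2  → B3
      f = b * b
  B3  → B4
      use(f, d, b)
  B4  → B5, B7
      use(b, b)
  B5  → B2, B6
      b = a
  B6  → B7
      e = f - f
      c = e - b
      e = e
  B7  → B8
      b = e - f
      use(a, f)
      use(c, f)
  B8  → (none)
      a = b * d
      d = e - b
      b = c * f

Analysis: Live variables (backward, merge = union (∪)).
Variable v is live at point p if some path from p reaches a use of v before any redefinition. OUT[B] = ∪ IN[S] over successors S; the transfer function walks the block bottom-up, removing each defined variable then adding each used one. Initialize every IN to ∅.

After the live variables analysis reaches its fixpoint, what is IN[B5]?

Answer: {a, c, d, e, f}

Derivation:
Per-block solution:
  B0:  IN={a, b, c, e}  OUT={a, b, c, d, e}
  B1:  IN={a, c, d, e}  OUT={a, b, c, d, e}
  B2:  IN={a, b, c, d, e}  OUT={a, b, c, d, e, f}
  B3:  IN={a, b, c, d, e, f}  OUT={a, b, c, d, e, f}
  B4:  IN={a, b, c, d, e, f}  OUT={a, c, d, e, f}
  B5:  IN={a, c, d, e, f}  OUT={a, b, c, d, e, f}
  B6:  IN={a, b, d, f}  OUT={a, c, d, e, f}
  B7:  IN={a, c, d, e, f}  OUT={b, c, d, e, f}
  B8:  IN={b, c, d, e, f}  OUT={}

Merge at B5: OUT[B5] = IN[B2] ⊔ IN[B6] = {a, b, c, d, e, f}
Applying B5's transfer function to that OUT value gives IN[B5] (row B5 above).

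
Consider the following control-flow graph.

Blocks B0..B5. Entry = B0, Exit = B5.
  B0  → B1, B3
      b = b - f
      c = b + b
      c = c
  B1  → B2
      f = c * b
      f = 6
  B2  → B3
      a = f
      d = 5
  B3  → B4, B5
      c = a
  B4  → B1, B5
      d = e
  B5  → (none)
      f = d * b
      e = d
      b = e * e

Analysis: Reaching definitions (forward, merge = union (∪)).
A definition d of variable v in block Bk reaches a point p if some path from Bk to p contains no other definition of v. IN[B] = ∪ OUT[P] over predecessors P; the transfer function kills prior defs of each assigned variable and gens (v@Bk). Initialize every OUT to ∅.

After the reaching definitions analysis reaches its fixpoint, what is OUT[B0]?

Answer: {b@B0, c@B0}

Derivation:
Converged values:
  B0:   IN={}   OUT={b@B0, c@B0}
  B1:   IN={a@B2, b@B0, c@B0, c@B3, d@B4, f@B1}   OUT={a@B2, b@B0, c@B0, c@B3, d@B4, f@B1}
  B2:   IN={a@B2, b@B0, c@B0, c@B3, d@B4, f@B1}   OUT={a@B2, b@B0, c@B0, c@B3, d@B2, f@B1}
  B3:   IN={a@B2, b@B0, c@B0, c@B3, d@B2, f@B1}   OUT={a@B2, b@B0, c@B3, d@B2, f@B1}
  B4:   IN={a@B2, b@B0, c@B3, d@B2, f@B1}   OUT={a@B2, b@B0, c@B3, d@B4, f@B1}
  B5:   IN={a@B2, b@B0, c@B3, d@B2, d@B4, f@B1}   OUT={a@B2, b@B5, c@B3, d@B2, d@B4, e@B5, f@B5}

B0 is the boundary node: IN[B0] = {}
Applying B0's transfer function to that IN value gives OUT[B0] (row B0 above).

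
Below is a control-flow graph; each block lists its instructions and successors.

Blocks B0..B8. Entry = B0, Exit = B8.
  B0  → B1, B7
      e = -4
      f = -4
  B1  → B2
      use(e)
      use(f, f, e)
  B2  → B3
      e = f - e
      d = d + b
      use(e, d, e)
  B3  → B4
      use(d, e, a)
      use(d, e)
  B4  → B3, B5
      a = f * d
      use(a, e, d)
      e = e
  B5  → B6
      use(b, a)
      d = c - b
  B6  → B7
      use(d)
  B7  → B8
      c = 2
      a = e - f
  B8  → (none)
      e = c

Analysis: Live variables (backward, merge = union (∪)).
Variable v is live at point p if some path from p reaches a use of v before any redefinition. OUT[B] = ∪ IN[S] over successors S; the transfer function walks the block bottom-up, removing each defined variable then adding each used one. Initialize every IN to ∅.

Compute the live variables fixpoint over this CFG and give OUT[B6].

Answer: {e, f}

Working:
Per-block solution:
  B0:   IN={a, b, c, d}   OUT={a, b, c, d, e, f}
  B1:   IN={a, b, c, d, e, f}   OUT={a, b, c, d, e, f}
  B2:   IN={a, b, c, d, e, f}   OUT={a, b, c, d, e, f}
  B3:   IN={a, b, c, d, e, f}   OUT={b, c, d, e, f}
  B4:   IN={b, c, d, e, f}   OUT={a, b, c, d, e, f}
  B5:   IN={a, b, c, e, f}   OUT={d, e, f}
  B6:   IN={d, e, f}   OUT={e, f}
  B7:   IN={e, f}   OUT={c}
  B8:   IN={c}   OUT={}

Merge at B6: OUT[B6] = IN[B7] = {e, f}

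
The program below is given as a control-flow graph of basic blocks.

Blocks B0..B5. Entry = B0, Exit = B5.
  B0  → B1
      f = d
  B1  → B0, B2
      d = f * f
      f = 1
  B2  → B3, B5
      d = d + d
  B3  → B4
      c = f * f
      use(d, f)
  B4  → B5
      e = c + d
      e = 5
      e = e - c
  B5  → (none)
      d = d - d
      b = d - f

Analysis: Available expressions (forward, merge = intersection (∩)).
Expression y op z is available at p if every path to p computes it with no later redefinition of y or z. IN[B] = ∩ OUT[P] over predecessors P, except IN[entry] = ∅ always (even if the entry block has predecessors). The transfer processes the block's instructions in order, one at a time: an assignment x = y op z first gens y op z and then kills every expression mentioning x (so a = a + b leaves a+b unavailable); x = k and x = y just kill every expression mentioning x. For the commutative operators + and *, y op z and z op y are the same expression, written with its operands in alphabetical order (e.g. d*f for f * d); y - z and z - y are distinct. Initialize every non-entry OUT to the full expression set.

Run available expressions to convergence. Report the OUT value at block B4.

Answer: {c+d, f*f}

Derivation:
Per-block solution:
  B0:   IN={}   OUT={}
  B1:   IN={}   OUT={}
  B2:   IN={}   OUT={}
  B3:   IN={}   OUT={f*f}
  B4:   IN={f*f}   OUT={c+d, f*f}
  B5:   IN={}   OUT={d-f}

Merge at B4: IN[B4] = OUT[B3] = {f*f}
Applying B4's transfer function to that IN value gives OUT[B4] (row B4 above).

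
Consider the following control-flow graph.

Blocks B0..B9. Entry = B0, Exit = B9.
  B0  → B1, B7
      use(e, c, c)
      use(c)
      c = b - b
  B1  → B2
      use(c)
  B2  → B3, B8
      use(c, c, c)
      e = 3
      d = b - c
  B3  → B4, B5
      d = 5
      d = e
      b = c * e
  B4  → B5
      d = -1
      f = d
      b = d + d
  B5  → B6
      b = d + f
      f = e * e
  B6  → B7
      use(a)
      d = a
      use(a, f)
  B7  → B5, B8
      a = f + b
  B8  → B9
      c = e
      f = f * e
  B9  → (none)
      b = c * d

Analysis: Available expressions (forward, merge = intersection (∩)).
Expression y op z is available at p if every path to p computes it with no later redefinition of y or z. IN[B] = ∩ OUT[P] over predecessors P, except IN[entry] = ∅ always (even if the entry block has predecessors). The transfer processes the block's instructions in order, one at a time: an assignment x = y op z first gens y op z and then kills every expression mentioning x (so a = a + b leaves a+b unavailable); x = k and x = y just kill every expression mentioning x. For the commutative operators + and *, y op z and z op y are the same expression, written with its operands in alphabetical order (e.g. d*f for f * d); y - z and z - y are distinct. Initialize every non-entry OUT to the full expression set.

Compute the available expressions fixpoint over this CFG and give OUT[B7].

Answer: {b+f}

Derivation:
Per-block solution:
  B0:  IN={}  OUT={b-b}
  B1:  IN={b-b}  OUT={b-b}
  B2:  IN={b-b}  OUT={b-b, b-c}
  B3:  IN={b-b, b-c}  OUT={c*e}
  B4:  IN={c*e}  OUT={c*e, d+d}
  B5:  IN={}  OUT={e*e}
  B6:  IN={e*e}  OUT={e*e}
  B7:  IN={}  OUT={b+f}
  B8:  IN={}  OUT={}
  B9:  IN={}  OUT={c*d}

Merge at B7: IN[B7] = OUT[B0] ∩ OUT[B6] = {}
Applying B7's transfer function to that IN value gives OUT[B7] (row B7 above).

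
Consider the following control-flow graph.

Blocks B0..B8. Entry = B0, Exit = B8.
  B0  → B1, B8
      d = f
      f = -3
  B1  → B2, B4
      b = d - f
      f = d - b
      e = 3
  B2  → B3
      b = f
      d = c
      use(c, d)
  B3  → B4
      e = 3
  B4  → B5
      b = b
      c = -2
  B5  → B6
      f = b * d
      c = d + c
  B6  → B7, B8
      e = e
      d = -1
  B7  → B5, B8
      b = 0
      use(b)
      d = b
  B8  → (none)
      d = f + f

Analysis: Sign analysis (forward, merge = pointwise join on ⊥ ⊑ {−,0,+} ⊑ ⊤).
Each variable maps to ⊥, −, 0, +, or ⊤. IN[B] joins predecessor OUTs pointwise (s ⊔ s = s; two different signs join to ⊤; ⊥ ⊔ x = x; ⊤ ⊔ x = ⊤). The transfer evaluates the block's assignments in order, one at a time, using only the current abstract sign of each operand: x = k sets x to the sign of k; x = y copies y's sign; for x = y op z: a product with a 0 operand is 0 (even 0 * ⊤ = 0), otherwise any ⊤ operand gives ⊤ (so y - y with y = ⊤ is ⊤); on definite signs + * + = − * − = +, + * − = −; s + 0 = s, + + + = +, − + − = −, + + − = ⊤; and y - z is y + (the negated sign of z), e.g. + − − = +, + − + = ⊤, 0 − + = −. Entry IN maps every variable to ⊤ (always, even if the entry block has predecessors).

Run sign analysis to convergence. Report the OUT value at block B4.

Answer: {a: ⊤, b: ⊤, c: -, d: ⊤, e: +, f: ⊤}

Working:
Per-block solution:
  B0: | IN=(all ⊤) | OUT={f:-; rest ⊤}
  B1: | IN={f:-; rest ⊤} | OUT={e:+; rest ⊤}
  B2: | IN={e:+; rest ⊤} | OUT={e:+; rest ⊤}
  B3: | IN={e:+; rest ⊤} | OUT={e:+; rest ⊤}
  B4: | IN={e:+; rest ⊤} | OUT={c:-, e:+; rest ⊤}
  B5: | IN={e:+; rest ⊤} | OUT={e:+; rest ⊤}
  B6: | IN={e:+; rest ⊤} | OUT={d:-, e:+; rest ⊤}
  B7: | IN={d:-, e:+; rest ⊤} | OUT={b:0, d:0, e:+; rest ⊤}
  B8: | IN=(all ⊤) | OUT=(all ⊤)

Merge at B4: IN[B4] = OUT[B1] ⊔ OUT[B3] = {a: ⊤, b: ⊤, c: ⊤, d: ⊤, e: +, f: ⊤}
Applying B4's transfer function to that IN value gives OUT[B4] (row B4 above).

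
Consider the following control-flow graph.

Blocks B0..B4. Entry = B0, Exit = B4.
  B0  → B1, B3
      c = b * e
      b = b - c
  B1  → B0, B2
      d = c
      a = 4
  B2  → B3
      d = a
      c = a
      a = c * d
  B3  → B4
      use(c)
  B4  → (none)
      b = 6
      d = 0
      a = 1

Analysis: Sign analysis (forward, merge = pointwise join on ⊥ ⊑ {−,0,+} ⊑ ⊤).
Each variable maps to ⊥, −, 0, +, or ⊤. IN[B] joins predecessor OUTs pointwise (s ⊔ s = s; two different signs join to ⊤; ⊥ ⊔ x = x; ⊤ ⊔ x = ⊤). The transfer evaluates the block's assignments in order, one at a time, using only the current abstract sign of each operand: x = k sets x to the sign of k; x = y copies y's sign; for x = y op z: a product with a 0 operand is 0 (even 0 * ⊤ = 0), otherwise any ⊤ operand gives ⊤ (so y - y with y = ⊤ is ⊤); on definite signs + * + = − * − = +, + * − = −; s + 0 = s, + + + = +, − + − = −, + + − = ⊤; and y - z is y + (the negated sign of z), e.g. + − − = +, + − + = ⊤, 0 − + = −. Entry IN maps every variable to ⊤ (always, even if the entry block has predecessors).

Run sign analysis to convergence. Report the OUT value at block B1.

Fixpoint table:
  B0:  IN=(all ⊤)  OUT=(all ⊤)
  B1:  IN=(all ⊤)  OUT={a:+; rest ⊤}
  B2:  IN={a:+; rest ⊤}  OUT={a:+, c:+, d:+; rest ⊤}
  B3:  IN=(all ⊤)  OUT=(all ⊤)
  B4:  IN=(all ⊤)  OUT={a:+, b:+, d:0; rest ⊤}

Merge at B1: IN[B1] = OUT[B0] = {a: ⊤, b: ⊤, c: ⊤, d: ⊤, e: ⊤, f: ⊤}
Applying B1's transfer function to that IN value gives OUT[B1] (row B1 above).

Answer: {a: +, b: ⊤, c: ⊤, d: ⊤, e: ⊤, f: ⊤}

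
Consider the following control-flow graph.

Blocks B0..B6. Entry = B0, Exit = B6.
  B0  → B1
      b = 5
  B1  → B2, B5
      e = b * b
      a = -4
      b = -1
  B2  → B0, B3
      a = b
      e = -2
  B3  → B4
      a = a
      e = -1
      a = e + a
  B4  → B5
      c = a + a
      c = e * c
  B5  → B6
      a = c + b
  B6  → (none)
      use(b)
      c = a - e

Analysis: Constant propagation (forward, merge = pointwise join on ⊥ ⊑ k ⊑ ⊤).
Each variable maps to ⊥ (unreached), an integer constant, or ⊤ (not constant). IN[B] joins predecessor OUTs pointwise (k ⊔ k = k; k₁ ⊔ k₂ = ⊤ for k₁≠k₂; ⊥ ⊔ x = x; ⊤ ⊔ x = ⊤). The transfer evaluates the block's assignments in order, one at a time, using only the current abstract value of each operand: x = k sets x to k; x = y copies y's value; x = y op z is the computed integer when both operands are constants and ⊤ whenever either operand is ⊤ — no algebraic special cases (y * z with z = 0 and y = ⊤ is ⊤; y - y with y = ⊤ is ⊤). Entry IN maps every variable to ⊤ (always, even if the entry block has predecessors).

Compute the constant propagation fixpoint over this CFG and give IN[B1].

Converged values:
  B0: | IN=(all ⊤) | OUT={b:5; rest ⊤}
  B1: | IN={b:5; rest ⊤} | OUT={a:-4, b:-1, e:25; rest ⊤}
  B2: | IN={a:-4, b:-1, e:25; rest ⊤} | OUT={a:-1, b:-1, e:-2; rest ⊤}
  B3: | IN={a:-1, b:-1, e:-2; rest ⊤} | OUT={a:-2, b:-1, e:-1; rest ⊤}
  B4: | IN={a:-2, b:-1, e:-1; rest ⊤} | OUT={a:-2, b:-1, c:4, e:-1; rest ⊤}
  B5: | IN={b:-1; rest ⊤} | OUT={b:-1; rest ⊤}
  B6: | IN={b:-1; rest ⊤} | OUT={b:-1; rest ⊤}

Merge at B1: IN[B1] = OUT[B0] = {a: ⊤, b: 5, c: ⊤, d: ⊤, e: ⊤, f: ⊤}

Answer: {a: ⊤, b: 5, c: ⊤, d: ⊤, e: ⊤, f: ⊤}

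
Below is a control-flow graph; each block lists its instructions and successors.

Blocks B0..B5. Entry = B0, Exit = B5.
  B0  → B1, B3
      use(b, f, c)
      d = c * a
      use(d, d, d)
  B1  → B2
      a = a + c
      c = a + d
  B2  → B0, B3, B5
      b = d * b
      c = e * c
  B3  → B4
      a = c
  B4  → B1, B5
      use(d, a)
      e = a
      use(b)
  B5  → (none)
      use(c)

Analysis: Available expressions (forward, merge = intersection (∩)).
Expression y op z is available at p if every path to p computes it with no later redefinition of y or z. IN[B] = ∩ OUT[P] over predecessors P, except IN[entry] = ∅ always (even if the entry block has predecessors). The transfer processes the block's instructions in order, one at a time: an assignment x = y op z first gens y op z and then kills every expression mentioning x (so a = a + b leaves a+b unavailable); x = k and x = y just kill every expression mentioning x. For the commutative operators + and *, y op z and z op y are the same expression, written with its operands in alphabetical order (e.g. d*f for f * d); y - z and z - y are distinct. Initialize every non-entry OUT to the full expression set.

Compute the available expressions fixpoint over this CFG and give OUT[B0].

Converged values:
  B0:   IN={}   OUT={a*c}
  B1:   IN={}   OUT={a+d}
  B2:   IN={a+d}   OUT={a+d}
  B3:   IN={}   OUT={}
  B4:   IN={}   OUT={}
  B5:   IN={}   OUT={}

Merge at B0 (entry node, so the boundary value {} is joined with the incoming edge(s)): IN[B0] = {} ∩ OUT[B2] = {}
Applying B0's transfer function to that IN value gives OUT[B0] (row B0 above).

Answer: {a*c}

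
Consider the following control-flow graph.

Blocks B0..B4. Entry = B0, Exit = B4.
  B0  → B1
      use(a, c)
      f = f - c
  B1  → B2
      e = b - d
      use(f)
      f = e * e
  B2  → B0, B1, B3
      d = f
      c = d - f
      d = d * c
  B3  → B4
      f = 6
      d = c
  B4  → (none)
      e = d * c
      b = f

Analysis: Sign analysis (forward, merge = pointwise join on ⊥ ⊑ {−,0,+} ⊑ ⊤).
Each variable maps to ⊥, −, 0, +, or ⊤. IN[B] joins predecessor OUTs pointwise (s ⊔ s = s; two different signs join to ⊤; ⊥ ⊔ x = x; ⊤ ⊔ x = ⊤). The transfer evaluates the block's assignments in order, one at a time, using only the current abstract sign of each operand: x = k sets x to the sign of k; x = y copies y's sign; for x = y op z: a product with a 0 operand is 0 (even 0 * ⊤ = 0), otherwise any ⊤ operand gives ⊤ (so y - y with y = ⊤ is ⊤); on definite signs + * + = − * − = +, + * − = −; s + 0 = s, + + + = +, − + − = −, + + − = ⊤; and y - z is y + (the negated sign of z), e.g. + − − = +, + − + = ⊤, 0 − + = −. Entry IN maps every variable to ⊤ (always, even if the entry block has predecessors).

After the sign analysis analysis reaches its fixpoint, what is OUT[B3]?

Fixpoint table:
  B0:   IN=(all ⊤)   OUT=(all ⊤)
  B1:   IN=(all ⊤)   OUT=(all ⊤)
  B2:   IN=(all ⊤)   OUT=(all ⊤)
  B3:   IN=(all ⊤)   OUT={f:+; rest ⊤}
  B4:   IN={f:+; rest ⊤}   OUT={b:+, f:+; rest ⊤}

Merge at B3: IN[B3] = OUT[B2] = {a: ⊤, b: ⊤, c: ⊤, d: ⊤, e: ⊤, f: ⊤}
Applying B3's transfer function to that IN value gives OUT[B3] (row B3 above).

Answer: {a: ⊤, b: ⊤, c: ⊤, d: ⊤, e: ⊤, f: +}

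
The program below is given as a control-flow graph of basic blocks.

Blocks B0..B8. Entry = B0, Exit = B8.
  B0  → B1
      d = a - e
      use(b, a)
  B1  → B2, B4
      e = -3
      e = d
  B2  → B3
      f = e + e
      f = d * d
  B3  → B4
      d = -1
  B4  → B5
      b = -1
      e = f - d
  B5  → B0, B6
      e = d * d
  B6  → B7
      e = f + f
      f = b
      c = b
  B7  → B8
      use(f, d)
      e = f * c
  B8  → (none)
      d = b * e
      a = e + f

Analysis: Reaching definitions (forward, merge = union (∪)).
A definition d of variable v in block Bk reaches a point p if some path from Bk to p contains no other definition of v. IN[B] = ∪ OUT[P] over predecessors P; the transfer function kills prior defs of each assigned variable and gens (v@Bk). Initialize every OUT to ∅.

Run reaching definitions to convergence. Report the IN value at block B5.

Answer: {b@B4, d@B0, d@B3, e@B4, f@B2}

Working:
Converged values:
  B0: | IN={b@B4, d@B0, d@B3, e@B5, f@B2} | OUT={b@B4, d@B0, e@B5, f@B2}
  B1: | IN={b@B4, d@B0, e@B5, f@B2} | OUT={b@B4, d@B0, e@B1, f@B2}
  B2: | IN={b@B4, d@B0, e@B1, f@B2} | OUT={b@B4, d@B0, e@B1, f@B2}
  B3: | IN={b@B4, d@B0, e@B1, f@B2} | OUT={b@B4, d@B3, e@B1, f@B2}
  B4: | IN={b@B4, d@B0, d@B3, e@B1, f@B2} | OUT={b@B4, d@B0, d@B3, e@B4, f@B2}
  B5: | IN={b@B4, d@B0, d@B3, e@B4, f@B2} | OUT={b@B4, d@B0, d@B3, e@B5, f@B2}
  B6: | IN={b@B4, d@B0, d@B3, e@B5, f@B2} | OUT={b@B4, c@B6, d@B0, d@B3, e@B6, f@B6}
  B7: | IN={b@B4, c@B6, d@B0, d@B3, e@B6, f@B6} | OUT={b@B4, c@B6, d@B0, d@B3, e@B7, f@B6}
  B8: | IN={b@B4, c@B6, d@B0, d@B3, e@B7, f@B6} | OUT={a@B8, b@B4, c@B6, d@B8, e@B7, f@B6}

Merge at B5: IN[B5] = OUT[B4] = {b@B4, d@B0, d@B3, e@B4, f@B2}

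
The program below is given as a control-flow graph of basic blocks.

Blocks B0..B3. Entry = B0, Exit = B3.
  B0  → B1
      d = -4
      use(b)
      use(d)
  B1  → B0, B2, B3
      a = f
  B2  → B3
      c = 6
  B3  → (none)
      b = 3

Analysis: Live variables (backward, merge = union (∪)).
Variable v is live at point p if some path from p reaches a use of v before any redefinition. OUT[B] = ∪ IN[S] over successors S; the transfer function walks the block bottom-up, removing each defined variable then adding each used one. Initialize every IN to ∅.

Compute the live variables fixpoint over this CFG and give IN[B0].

Answer: {b, f}

Derivation:
Fixpoint table:
  B0:   IN={b, f}   OUT={b, f}
  B1:   IN={b, f}   OUT={b, f}
  B2:   IN={}   OUT={}
  B3:   IN={}   OUT={}

Merge at B0: OUT[B0] = IN[B1] = {b, f}
Applying B0's transfer function to that OUT value gives IN[B0] (row B0 above).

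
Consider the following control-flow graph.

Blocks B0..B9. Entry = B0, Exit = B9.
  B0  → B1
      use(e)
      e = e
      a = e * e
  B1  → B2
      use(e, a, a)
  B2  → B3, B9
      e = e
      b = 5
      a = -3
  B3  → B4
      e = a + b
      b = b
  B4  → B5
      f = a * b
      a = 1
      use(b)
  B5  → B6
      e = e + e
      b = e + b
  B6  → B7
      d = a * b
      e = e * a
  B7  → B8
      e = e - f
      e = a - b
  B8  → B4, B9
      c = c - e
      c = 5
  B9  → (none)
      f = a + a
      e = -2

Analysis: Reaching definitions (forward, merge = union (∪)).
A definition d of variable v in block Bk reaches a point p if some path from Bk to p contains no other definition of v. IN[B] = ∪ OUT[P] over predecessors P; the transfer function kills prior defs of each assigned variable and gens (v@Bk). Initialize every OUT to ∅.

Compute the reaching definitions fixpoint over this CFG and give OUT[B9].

Converged values:
  B0:  IN={}  OUT={a@B0, e@B0}
  B1:  IN={a@B0, e@B0}  OUT={a@B0, e@B0}
  B2:  IN={a@B0, e@B0}  OUT={a@B2, b@B2, e@B2}
  B3:  IN={a@B2, b@B2, e@B2}  OUT={a@B2, b@B3, e@B3}
  B4:  IN={a@B2, a@B4, b@B3, b@B5, c@B8, d@B6, e@B3, e@B7, f@B4}  OUT={a@B4, b@B3, b@B5, c@B8, d@B6, e@B3, e@B7, f@B4}
  B5:  IN={a@B4, b@B3, b@B5, c@B8, d@B6, e@B3, e@B7, f@B4}  OUT={a@B4, b@B5, c@B8, d@B6, e@B5, f@B4}
  B6:  IN={a@B4, b@B5, c@B8, d@B6, e@B5, f@B4}  OUT={a@B4, b@B5, c@B8, d@B6, e@B6, f@B4}
  B7:  IN={a@B4, b@B5, c@B8, d@B6, e@B6, f@B4}  OUT={a@B4, b@B5, c@B8, d@B6, e@B7, f@B4}
  B8:  IN={a@B4, b@B5, c@B8, d@B6, e@B7, f@B4}  OUT={a@B4, b@B5, c@B8, d@B6, e@B7, f@B4}
  B9:  IN={a@B2, a@B4, b@B2, b@B5, c@B8, d@B6, e@B2, e@B7, f@B4}  OUT={a@B2, a@B4, b@B2, b@B5, c@B8, d@B6, e@B9, f@B9}

Merge at B9: IN[B9] = OUT[B2] ⊔ OUT[B8] = {a@B2, a@B4, b@B2, b@B5, c@B8, d@B6, e@B2, e@B7, f@B4}
Applying B9's transfer function to that IN value gives OUT[B9] (row B9 above).

Answer: {a@B2, a@B4, b@B2, b@B5, c@B8, d@B6, e@B9, f@B9}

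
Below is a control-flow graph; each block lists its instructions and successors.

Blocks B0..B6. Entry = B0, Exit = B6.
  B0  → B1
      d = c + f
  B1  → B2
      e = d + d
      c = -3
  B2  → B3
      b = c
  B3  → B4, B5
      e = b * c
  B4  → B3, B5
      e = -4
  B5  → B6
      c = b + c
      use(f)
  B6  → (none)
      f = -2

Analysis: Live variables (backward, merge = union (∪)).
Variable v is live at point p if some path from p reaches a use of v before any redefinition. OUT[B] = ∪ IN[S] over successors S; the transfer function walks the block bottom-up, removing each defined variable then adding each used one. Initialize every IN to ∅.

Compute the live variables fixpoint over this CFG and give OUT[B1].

Answer: {c, f}

Trace:
Per-block solution:
  B0: | IN={c, f} | OUT={d, f}
  B1: | IN={d, f} | OUT={c, f}
  B2: | IN={c, f} | OUT={b, c, f}
  B3: | IN={b, c, f} | OUT={b, c, f}
  B4: | IN={b, c, f} | OUT={b, c, f}
  B5: | IN={b, c, f} | OUT={}
  B6: | IN={} | OUT={}

Merge at B1: OUT[B1] = IN[B2] = {c, f}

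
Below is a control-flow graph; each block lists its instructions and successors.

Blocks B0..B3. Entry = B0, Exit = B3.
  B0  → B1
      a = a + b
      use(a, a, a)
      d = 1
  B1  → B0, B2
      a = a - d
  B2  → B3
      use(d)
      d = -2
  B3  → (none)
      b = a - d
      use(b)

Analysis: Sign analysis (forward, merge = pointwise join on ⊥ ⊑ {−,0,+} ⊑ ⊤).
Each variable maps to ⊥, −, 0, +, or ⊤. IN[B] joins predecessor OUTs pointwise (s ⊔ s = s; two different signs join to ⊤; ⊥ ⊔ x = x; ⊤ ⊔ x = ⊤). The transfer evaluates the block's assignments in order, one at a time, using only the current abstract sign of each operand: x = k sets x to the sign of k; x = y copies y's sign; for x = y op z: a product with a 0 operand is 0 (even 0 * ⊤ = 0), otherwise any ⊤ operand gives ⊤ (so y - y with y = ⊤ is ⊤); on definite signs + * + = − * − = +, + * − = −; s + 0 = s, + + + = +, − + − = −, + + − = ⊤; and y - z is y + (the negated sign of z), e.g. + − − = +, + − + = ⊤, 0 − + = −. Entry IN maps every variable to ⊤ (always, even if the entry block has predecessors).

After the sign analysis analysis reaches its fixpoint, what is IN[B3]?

Per-block solution:
  B0:   IN=(all ⊤)   OUT={d:+; rest ⊤}
  B1:   IN={d:+; rest ⊤}   OUT={d:+; rest ⊤}
  B2:   IN={d:+; rest ⊤}   OUT={d:-; rest ⊤}
  B3:   IN={d:-; rest ⊤}   OUT={d:-; rest ⊤}

Merge at B3: IN[B3] = OUT[B2] = {a: ⊤, b: ⊤, c: ⊤, d: -, e: ⊤, f: ⊤}

Answer: {a: ⊤, b: ⊤, c: ⊤, d: -, e: ⊤, f: ⊤}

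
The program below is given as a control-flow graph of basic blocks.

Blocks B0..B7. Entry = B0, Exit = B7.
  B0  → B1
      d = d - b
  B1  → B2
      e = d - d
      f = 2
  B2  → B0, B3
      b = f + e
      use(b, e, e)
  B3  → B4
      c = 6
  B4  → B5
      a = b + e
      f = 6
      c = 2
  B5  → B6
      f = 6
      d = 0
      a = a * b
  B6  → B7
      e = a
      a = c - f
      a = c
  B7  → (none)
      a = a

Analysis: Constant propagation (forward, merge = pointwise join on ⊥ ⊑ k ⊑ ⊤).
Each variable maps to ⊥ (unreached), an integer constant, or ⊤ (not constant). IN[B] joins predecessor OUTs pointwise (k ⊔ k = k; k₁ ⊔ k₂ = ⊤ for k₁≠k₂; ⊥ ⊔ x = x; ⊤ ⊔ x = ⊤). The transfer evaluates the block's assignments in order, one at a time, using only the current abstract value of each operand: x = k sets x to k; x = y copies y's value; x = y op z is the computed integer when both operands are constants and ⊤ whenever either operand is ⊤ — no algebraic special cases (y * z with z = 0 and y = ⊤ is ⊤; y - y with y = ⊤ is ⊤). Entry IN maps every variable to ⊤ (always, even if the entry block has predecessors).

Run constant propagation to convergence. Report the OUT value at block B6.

Converged values:
  B0: | IN=(all ⊤) | OUT=(all ⊤)
  B1: | IN=(all ⊤) | OUT={f:2; rest ⊤}
  B2: | IN={f:2; rest ⊤} | OUT={f:2; rest ⊤}
  B3: | IN={f:2; rest ⊤} | OUT={c:6, f:2; rest ⊤}
  B4: | IN={c:6, f:2; rest ⊤} | OUT={c:2, f:6; rest ⊤}
  B5: | IN={c:2, f:6; rest ⊤} | OUT={c:2, d:0, f:6; rest ⊤}
  B6: | IN={c:2, d:0, f:6; rest ⊤} | OUT={a:2, c:2, d:0, f:6; rest ⊤}
  B7: | IN={a:2, c:2, d:0, f:6; rest ⊤} | OUT={a:2, c:2, d:0, f:6; rest ⊤}

Merge at B6: IN[B6] = OUT[B5] = {a: ⊤, b: ⊤, c: 2, d: 0, e: ⊤, f: 6}
Applying B6's transfer function to that IN value gives OUT[B6] (row B6 above).

Answer: {a: 2, b: ⊤, c: 2, d: 0, e: ⊤, f: 6}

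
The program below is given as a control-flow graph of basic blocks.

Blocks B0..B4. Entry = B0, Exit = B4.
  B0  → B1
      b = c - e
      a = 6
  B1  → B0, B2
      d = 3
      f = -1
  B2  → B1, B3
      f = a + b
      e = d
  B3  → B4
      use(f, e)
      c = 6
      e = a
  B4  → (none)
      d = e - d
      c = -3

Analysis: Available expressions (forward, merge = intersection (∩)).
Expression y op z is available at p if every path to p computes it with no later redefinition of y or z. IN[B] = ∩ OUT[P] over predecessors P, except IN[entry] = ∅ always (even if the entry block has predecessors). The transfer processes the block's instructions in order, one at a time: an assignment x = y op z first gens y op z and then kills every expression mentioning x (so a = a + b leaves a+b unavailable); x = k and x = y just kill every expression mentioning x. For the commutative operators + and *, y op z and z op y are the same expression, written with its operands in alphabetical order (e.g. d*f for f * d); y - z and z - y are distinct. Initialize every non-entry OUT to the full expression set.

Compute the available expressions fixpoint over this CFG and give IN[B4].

Answer: {a+b}

Trace:
Converged values:
  B0:   IN={}   OUT={c-e}
  B1:   IN={}   OUT={}
  B2:   IN={}   OUT={a+b}
  B3:   IN={a+b}   OUT={a+b}
  B4:   IN={a+b}   OUT={a+b}

Merge at B4: IN[B4] = OUT[B3] = {a+b}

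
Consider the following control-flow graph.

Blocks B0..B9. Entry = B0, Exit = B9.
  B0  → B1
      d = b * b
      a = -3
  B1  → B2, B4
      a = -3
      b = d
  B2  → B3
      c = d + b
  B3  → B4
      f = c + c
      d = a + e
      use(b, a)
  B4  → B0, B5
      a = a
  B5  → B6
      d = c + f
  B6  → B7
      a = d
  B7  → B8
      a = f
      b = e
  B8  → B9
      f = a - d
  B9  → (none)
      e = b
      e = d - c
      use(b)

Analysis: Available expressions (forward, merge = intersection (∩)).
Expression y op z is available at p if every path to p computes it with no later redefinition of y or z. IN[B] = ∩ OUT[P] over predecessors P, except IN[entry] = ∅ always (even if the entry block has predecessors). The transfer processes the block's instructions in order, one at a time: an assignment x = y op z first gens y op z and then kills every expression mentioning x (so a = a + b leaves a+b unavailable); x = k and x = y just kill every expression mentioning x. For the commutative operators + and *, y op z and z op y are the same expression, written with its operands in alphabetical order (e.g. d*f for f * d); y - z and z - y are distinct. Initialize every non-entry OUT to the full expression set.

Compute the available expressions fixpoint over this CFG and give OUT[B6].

Answer: {c+f}

Trace:
Converged values:
  B0:  IN={}  OUT={b*b}
  B1:  IN={b*b}  OUT={}
  B2:  IN={}  OUT={b+d}
  B3:  IN={b+d}  OUT={a+e, c+c}
  B4:  IN={}  OUT={}
  B5:  IN={}  OUT={c+f}
  B6:  IN={c+f}  OUT={c+f}
  B7:  IN={c+f}  OUT={c+f}
  B8:  IN={c+f}  OUT={a-d}
  B9:  IN={a-d}  OUT={a-d, d-c}

Merge at B6: IN[B6] = OUT[B5] = {c+f}
Applying B6's transfer function to that IN value gives OUT[B6] (row B6 above).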